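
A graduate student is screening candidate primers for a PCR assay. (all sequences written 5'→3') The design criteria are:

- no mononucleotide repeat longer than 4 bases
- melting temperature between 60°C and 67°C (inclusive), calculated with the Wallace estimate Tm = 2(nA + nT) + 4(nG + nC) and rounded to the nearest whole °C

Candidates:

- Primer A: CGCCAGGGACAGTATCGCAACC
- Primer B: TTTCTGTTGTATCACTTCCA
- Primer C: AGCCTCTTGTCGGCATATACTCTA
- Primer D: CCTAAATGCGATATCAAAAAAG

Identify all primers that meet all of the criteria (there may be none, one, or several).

Primer A (22 nt, A=6 T=2 G=6 C=8): longest run = 3 ✓; Tm = 2·8 + 4·14 = 72°C, outside 60–67°C ✗ — fails.
Primer B (20 nt, A=3 T=10 G=2 C=5): longest run = 3 ✓; Tm = 2·13 + 4·7 = 54°C, outside 60–67°C ✗ — fails.
Primer C (24 nt, A=5 T=8 G=4 C=7): longest run = 2 ✓; Tm = 2·13 + 4·11 = 70°C, outside 60–67°C ✗ — fails.
Primer D (22 nt, A=11 T=4 G=3 C=4): longest run = 6, exceeds 4 ✗; Tm = 2·15 + 4·7 = 58°C, outside 60–67°C ✗ — fails.

None of the candidates satisfy all criteria.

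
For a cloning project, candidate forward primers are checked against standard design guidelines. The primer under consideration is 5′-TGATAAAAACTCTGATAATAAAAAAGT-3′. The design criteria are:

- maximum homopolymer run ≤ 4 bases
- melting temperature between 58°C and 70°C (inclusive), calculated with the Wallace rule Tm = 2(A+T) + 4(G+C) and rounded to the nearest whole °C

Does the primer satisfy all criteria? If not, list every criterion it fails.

Base counts: A=15, T=7, G=3, C=2 (length 27).
homopolymer run: longest run = 6, exceeds 4 ✗
Tm: Tm = 2·22 + 4·5 = 64°C ✓

Fails: homopolymer run.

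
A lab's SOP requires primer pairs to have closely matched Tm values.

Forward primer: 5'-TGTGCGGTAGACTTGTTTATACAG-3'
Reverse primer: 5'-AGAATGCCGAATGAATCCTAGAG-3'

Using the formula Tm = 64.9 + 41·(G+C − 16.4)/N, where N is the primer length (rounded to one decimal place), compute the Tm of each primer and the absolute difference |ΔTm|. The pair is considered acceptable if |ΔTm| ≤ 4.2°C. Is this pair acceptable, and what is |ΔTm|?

|ΔTm| = 0.5°C; the pair is acceptable.

Forward: G+C = 10, N = 24 → Tm = 64.9 + 41·(10 − 16.4)/24 = 54.0°C.
Reverse: G+C = 10, N = 23 → Tm = 64.9 + 41·(10 − 16.4)/23 = 53.5°C.
|ΔTm| = |54.0 − 53.5| = 0.5°C, ≤ 4.2°C.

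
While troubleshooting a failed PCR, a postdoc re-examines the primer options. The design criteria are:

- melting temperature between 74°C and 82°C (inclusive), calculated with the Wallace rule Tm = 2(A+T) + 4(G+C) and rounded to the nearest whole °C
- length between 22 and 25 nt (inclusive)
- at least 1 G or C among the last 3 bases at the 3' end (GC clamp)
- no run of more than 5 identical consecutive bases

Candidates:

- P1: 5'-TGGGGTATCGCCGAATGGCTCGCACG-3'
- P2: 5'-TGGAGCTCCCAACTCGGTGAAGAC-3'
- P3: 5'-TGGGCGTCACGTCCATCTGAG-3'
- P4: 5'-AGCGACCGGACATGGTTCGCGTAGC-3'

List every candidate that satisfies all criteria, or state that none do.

P1 (26 nt, A=4 T=5 G=10 C=7): Tm = 2·9 + 4·17 = 86°C, outside 74–82°C ✗; length 26, outside 22–25 ✗; 3' end ACG has 2 G/C ✓; longest run = 4 ✓ — fails.
P2 (24 nt, A=6 T=4 G=7 C=7): Tm = 2·10 + 4·14 = 76°C ✓; length 24 ✓; 3' end GAC has 2 G/C ✓; longest run = 3 ✓ — passes.
P3 (21 nt, A=3 T=5 G=7 C=6): Tm = 2·8 + 4·13 = 68°C, outside 74–82°C ✗; length 21, outside 22–25 ✗; 3' end GAG has 2 G/C ✓; longest run = 3 ✓ — fails.
P4 (25 nt, A=5 T=4 G=9 C=7): Tm = 2·9 + 4·16 = 82°C ✓; length 25 ✓; 3' end AGC has 2 G/C ✓; longest run = 2 ✓ — passes.

P2 and P4.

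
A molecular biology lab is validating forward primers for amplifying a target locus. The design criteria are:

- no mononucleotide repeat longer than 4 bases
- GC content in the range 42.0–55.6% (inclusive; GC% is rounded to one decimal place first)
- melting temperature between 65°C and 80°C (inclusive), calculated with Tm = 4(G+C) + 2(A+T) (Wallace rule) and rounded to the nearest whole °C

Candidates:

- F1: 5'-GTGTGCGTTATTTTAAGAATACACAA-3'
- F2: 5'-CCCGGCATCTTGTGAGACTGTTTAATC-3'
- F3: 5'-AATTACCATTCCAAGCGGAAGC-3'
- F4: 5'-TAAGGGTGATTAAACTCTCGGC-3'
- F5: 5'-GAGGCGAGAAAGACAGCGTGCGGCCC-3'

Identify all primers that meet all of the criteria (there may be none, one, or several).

F1 (26 nt, A=9 T=9 G=5 C=3): longest run = 4 ✓; GC 8/26 = 30.8%, outside 42.0–55.6% ✗; Tm = 2·18 + 4·8 = 68°C ✓ — fails.
F2 (27 nt, A=5 T=9 G=6 C=7): longest run = 3 ✓; GC 13/27 = 48.1% ✓; Tm = 2·14 + 4·13 = 80°C ✓ — passes.
F3 (22 nt, A=8 T=4 G=4 C=6): longest run = 2 ✓; GC 10/22 = 45.5% ✓; Tm = 2·12 + 4·10 = 64°C, outside 65–80°C ✗ — fails.
F4 (22 nt, A=6 T=6 G=6 C=4): longest run = 3 ✓; GC 10/22 = 45.5% ✓; Tm = 2·12 + 4·10 = 64°C, outside 65–80°C ✗ — fails.
F5 (26 nt, A=7 T=1 G=11 C=7): longest run = 3 ✓; GC 18/26 = 69.2%, outside 42.0–55.6% ✗; Tm = 2·8 + 4·18 = 88°C, outside 65–80°C ✗ — fails.

F2 only.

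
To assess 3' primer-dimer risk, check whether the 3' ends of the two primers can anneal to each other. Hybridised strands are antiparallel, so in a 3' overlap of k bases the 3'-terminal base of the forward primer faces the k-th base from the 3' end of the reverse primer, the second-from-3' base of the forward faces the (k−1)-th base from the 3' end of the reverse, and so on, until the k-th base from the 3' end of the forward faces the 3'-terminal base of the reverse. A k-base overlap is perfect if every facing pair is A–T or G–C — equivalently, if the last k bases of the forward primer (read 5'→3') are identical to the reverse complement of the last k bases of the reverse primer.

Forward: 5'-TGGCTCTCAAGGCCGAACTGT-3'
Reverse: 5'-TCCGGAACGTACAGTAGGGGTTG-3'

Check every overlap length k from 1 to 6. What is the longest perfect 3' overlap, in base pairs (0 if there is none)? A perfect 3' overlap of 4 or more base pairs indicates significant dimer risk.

Last 6 bases (5'→3') — forward …AACTGT, reverse …GGGTTG.
Reverse complement of the reverse primer's last 6 bases: CAACCC; its first k bases are the reverse complement of the reverse primer's last k bases, so a perfect k-base overlap needs the forward primer's last k bases to equal them.
Comparing (forward last k vs required): k=1: T vs C ✗; k=2: GT vs CA ✗; k=3: TGT vs CAA ✗; k=4: CTGT vs CAAC ✗; k=5: ACTGT vs CAACC ✗; k=6: AACTGT vs CAACCC ✗.
No overlap length from 1 to 6 is perfect, so the longest perfect 3' overlap is 0.

Longest perfect overlap: 0 complementary base pairs; below the dimer-risk threshold (threshold 4).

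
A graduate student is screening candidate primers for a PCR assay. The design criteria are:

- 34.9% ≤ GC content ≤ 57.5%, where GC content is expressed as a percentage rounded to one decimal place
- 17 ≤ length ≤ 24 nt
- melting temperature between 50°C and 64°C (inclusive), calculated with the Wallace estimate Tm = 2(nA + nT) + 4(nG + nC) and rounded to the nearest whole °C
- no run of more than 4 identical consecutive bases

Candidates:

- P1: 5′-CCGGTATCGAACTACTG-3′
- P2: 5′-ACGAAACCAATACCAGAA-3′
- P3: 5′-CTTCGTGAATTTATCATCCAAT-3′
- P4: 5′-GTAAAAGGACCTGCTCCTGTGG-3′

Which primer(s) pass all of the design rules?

P1 (17 nt, A=4 T=4 G=4 C=5): GC 9/17 = 52.9% ✓; length 17 ✓; Tm = 2·8 + 4·9 = 52°C ✓; longest run = 2 ✓ — passes.
P2 (18 nt, A=10 T=1 G=2 C=5): GC 7/18 = 38.9% ✓; length 18 ✓; Tm = 2·11 + 4·7 = 50°C ✓; longest run = 3 ✓ — passes.
P3 (22 nt, A=6 T=9 G=2 C=5): GC 7/22 = 31.8%, outside 34.9–57.5% ✗; length 22 ✓; Tm = 2·15 + 4·7 = 58°C ✓; longest run = 3 ✓ — fails.
P4 (22 nt, A=5 T=5 G=7 C=5): GC 12/22 = 54.5% ✓; length 22 ✓; Tm = 2·10 + 4·12 = 68°C, outside 50–64°C ✗; longest run = 4 ✓ — fails.

P1 and P2.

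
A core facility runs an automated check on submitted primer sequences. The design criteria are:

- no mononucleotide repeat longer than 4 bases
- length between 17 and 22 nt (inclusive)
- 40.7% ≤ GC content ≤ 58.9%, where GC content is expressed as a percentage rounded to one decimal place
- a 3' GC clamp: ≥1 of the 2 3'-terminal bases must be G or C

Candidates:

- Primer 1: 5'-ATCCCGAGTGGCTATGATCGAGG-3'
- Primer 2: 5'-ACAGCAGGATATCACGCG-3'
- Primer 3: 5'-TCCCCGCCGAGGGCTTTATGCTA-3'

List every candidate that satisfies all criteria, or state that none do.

Primer 2 only.

Primer 1 (23 nt, A=5 T=5 G=8 C=5): longest run = 3 ✓; length 23, outside 17–22 ✗; GC 13/23 = 56.5% ✓; 3' end GG has 2 G/C ✓ — fails.
Primer 2 (18 nt, A=6 T=2 G=5 C=5): longest run = 2 ✓; length 18 ✓; GC 10/18 = 55.6% ✓; 3' end CG has 2 G/C ✓ — passes.
Primer 3 (23 nt, A=3 T=6 G=6 C=8): longest run = 4 ✓; length 23, outside 17–22 ✗; GC 14/23 = 60.9%, outside 40.7–58.9% ✗; 3' end TA has 0 G/C, need ≥1 ✗ — fails.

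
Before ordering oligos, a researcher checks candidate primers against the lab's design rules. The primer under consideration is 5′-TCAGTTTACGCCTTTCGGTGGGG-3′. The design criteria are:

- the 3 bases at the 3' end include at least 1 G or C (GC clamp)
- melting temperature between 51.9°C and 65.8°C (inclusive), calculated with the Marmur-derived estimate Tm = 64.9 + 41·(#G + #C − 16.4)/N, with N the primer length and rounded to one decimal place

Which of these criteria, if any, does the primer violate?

Meets all criteria.

Base counts: A=2, T=8, G=8, C=5 (length 23).
GC clamp: 3' end GGG has 3 G/C ✓
Tm: Tm = 64.9 + 41·(13 − 16.4)/23 = 58.8°C ✓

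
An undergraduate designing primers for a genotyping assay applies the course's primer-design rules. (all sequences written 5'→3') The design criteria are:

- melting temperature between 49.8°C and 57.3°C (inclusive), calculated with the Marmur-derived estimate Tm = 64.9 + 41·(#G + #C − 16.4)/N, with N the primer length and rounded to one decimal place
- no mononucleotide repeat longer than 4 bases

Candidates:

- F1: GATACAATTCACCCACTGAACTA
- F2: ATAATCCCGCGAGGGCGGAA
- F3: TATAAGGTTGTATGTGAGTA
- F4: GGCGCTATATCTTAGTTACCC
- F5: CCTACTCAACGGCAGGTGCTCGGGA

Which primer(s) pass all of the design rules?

F1 (23 nt, A=9 T=5 G=2 C=7): Tm = 64.9 + 41·(9 − 16.4)/23 = 51.7°C ✓; longest run = 3 ✓ — passes.
F2 (20 nt, A=6 T=2 G=7 C=5): Tm = 64.9 + 41·(12 − 16.4)/20 = 55.9°C ✓; longest run = 3 ✓ — passes.
F3 (20 nt, A=6 T=8 G=6 C=0): Tm = 64.9 + 41·(6 − 16.4)/20 = 43.6°C, outside 49.8–57.3°C ✗; longest run = 2 ✓ — fails.
F4 (21 nt, A=4 T=7 G=4 C=6): Tm = 64.9 + 41·(10 − 16.4)/21 = 52.4°C ✓; longest run = 3 ✓ — passes.
F5 (25 nt, A=5 T=4 G=8 C=8): Tm = 64.9 + 41·(16 − 16.4)/25 = 64.2°C, outside 49.8–57.3°C ✗; longest run = 3 ✓ — fails.

F1, F2 and F4.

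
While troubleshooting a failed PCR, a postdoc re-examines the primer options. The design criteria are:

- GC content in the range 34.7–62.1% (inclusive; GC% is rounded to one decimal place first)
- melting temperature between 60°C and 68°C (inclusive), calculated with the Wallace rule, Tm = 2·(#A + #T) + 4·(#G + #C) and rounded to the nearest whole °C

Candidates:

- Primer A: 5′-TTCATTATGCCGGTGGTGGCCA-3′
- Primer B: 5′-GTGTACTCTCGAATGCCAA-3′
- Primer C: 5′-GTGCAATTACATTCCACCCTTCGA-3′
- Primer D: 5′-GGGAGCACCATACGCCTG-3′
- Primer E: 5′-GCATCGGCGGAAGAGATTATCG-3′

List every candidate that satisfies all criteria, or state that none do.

Primer A (22 nt, A=3 T=7 G=7 C=5): GC 12/22 = 54.5% ✓; Tm = 2·10 + 4·12 = 68°C ✓ — passes.
Primer B (19 nt, A=5 T=5 G=4 C=5): GC 9/19 = 47.4% ✓; Tm = 2·10 + 4·9 = 56°C, outside 60–68°C ✗ — fails.
Primer C (24 nt, A=6 T=7 G=3 C=8): GC 11/24 = 45.8% ✓; Tm = 2·13 + 4·11 = 70°C, outside 60–68°C ✗ — fails.
Primer D (18 nt, A=4 T=2 G=6 C=6): GC 12/18 = 66.7%, outside 34.7–62.1% ✗; Tm = 2·6 + 4·12 = 60°C ✓ — fails.
Primer E (22 nt, A=6 T=4 G=8 C=4): GC 12/22 = 54.5% ✓; Tm = 2·10 + 4·12 = 68°C ✓ — passes.

Primer A and Primer E.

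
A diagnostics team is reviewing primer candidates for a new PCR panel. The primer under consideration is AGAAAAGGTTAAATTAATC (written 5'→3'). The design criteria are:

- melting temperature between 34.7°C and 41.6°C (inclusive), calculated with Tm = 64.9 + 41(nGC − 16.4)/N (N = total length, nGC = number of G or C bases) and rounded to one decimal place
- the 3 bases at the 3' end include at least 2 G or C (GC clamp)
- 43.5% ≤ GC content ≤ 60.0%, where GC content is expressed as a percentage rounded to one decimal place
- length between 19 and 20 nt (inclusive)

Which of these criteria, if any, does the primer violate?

Fails: GC clamp, GC content.

Base counts: A=10, T=5, G=3, C=1 (length 19).
Tm: Tm = 64.9 + 41·(4 − 16.4)/19 = 38.1°C ✓
GC clamp: 3' end ATC has 1 G/C, need ≥2 ✗
GC content: GC 4/19 = 21.1%, outside 43.5–60.0% ✗
length: length 19 ✓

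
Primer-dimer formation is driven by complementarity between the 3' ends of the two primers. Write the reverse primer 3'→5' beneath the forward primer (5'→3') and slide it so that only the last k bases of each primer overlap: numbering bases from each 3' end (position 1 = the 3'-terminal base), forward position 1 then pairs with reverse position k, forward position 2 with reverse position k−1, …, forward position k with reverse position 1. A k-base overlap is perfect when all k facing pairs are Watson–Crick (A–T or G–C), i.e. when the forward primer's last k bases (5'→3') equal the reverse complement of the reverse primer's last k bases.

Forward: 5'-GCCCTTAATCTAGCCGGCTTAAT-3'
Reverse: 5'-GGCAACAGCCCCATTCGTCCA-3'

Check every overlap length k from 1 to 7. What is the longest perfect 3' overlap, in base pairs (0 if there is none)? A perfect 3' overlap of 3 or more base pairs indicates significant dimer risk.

Longest perfect overlap: 1 complementary base pair; below the dimer-risk threshold (threshold 3).

Last 7 bases (5'→3') — forward …GCTTAAT, reverse …TCGTCCA.
Reverse complement of the reverse primer's last 7 bases: TGGACGA; its first k bases are the reverse complement of the reverse primer's last k bases, so a perfect k-base overlap needs the forward primer's last k bases to equal them.
Comparing (forward last k vs required): k=1: T vs T ✓; k=2: AT vs TG ✗; k=3: AAT vs TGG ✗; k=4: TAAT vs TGGA ✗; k=5: TTAAT vs TGGAC ✗; k=6: CTTAAT vs TGGACG ✗; k=7: GCTTAAT vs TGGACGA ✗.
Only k = 1 is perfect, so the longest perfect 3' overlap is 1.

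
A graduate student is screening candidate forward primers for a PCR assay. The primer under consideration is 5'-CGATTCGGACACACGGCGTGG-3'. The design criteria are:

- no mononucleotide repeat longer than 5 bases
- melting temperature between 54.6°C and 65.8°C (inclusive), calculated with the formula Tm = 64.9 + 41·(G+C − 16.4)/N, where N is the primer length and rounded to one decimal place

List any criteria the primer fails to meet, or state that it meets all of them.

Base counts: A=4, T=3, G=8, C=6 (length 21).
homopolymer run: longest run = 2 ✓
Tm: Tm = 64.9 + 41·(14 − 16.4)/21 = 60.2°C ✓

Meets all criteria.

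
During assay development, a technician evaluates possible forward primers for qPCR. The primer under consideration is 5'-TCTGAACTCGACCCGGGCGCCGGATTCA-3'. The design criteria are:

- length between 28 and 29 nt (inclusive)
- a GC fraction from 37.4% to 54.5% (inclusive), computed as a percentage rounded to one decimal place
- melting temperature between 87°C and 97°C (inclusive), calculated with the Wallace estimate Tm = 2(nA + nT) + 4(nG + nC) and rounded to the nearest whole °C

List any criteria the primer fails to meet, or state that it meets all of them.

Fails: GC content.

Base counts: A=5, T=5, G=8, C=10 (length 28).
length: length 28 ✓
GC content: GC 18/28 = 64.3%, outside 37.4–54.5% ✗
Tm: Tm = 2·10 + 4·18 = 92°C ✓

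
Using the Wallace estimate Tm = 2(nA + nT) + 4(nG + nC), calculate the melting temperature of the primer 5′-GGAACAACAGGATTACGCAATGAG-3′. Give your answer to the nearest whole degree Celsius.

70°C

Base counts: A=10, T=3, G=7, C=4 (length 24).
Tm = 2·(10+3) + 4·(7+4) = 2·13 + 4·11 = 26 + 44 = 70°C.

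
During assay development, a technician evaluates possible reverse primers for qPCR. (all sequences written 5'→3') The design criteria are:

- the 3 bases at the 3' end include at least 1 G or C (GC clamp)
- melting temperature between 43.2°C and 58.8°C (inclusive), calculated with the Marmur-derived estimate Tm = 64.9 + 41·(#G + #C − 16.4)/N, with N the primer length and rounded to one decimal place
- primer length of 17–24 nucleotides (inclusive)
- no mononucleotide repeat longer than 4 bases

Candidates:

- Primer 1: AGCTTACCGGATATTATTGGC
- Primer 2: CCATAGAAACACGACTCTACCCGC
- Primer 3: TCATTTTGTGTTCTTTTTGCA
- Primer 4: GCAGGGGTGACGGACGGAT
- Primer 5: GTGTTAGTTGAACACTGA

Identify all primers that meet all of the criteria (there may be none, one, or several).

Primer 1 (21 nt, A=5 T=7 G=5 C=4): 3' end GGC has 3 G/C ✓; Tm = 64.9 + 41·(9 − 16.4)/21 = 50.5°C ✓; length 21 ✓; longest run = 2 ✓ — passes.
Primer 2 (24 nt, A=8 T=3 G=3 C=10): 3' end CGC has 3 G/C ✓; Tm = 64.9 + 41·(13 − 16.4)/24 = 59.1°C, outside 43.2–58.8°C ✗; length 24 ✓; longest run = 3 ✓ — fails.
Primer 3 (21 nt, A=2 T=13 G=3 C=3): 3' end GCA has 2 G/C ✓; Tm = 64.9 + 41·(6 − 16.4)/21 = 44.6°C ✓; length 21 ✓; longest run = 5, exceeds 4 ✗ — fails.
Primer 4 (19 nt, A=4 T=2 G=10 C=3): 3' end GAT has 1 G/C ✓; Tm = 64.9 + 41·(13 − 16.4)/19 = 57.6°C ✓; length 19 ✓; longest run = 4 ✓ — passes.
Primer 5 (18 nt, A=5 T=6 G=5 C=2): 3' end TGA has 1 G/C ✓; Tm = 64.9 + 41·(7 − 16.4)/18 = 43.5°C ✓; length 18 ✓; longest run = 2 ✓ — passes.

Primer 1, Primer 4 and Primer 5.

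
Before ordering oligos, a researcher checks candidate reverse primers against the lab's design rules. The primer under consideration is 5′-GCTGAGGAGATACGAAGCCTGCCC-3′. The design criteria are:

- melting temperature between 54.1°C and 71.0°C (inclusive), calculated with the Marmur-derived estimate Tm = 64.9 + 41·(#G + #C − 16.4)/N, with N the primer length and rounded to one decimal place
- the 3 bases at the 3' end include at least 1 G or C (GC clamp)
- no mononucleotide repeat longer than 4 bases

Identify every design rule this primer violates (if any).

Meets all criteria.

Base counts: A=6, T=3, G=8, C=7 (length 24).
Tm: Tm = 64.9 + 41·(15 − 16.4)/24 = 62.5°C ✓
GC clamp: 3' end CCC has 3 G/C ✓
homopolymer run: longest run = 3 ✓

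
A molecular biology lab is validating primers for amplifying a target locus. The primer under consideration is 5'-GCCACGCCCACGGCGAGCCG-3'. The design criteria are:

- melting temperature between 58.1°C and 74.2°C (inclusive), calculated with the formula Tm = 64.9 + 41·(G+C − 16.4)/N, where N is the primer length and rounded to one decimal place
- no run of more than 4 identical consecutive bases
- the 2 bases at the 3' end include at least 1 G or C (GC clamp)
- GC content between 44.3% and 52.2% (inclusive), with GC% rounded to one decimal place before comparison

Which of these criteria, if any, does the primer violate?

Base counts: A=3, T=0, G=7, C=10 (length 20).
Tm: Tm = 64.9 + 41·(17 − 16.4)/20 = 66.1°C ✓
homopolymer run: longest run = 3 ✓
GC clamp: 3' end CG has 2 G/C ✓
GC content: GC 17/20 = 85.0%, outside 44.3–52.2% ✗

Fails: GC content.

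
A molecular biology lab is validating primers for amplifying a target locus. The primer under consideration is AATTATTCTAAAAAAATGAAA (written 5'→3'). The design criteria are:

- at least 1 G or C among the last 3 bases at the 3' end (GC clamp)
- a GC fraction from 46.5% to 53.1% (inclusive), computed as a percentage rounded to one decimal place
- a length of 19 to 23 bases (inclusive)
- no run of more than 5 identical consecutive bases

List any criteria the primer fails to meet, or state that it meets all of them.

Base counts: A=13, T=6, G=1, C=1 (length 21).
GC clamp: 3' end AAA has 0 G/C, need ≥1 ✗
GC content: GC 2/21 = 9.5%, outside 46.5–53.1% ✗
length: length 21 ✓
homopolymer run: longest run = 7, exceeds 5 ✗

Fails: GC clamp, GC content, homopolymer run.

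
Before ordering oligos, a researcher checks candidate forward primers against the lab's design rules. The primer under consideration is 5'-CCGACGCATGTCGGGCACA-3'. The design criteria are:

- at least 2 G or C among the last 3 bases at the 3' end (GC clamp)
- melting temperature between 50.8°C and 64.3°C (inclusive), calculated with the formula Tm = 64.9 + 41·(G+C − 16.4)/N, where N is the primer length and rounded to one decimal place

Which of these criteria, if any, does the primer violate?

Base counts: A=4, T=2, G=6, C=7 (length 19).
GC clamp: 3' end ACA has 1 G/C, need ≥2 ✗
Tm: Tm = 64.9 + 41·(13 − 16.4)/19 = 57.6°C ✓

Fails: GC clamp.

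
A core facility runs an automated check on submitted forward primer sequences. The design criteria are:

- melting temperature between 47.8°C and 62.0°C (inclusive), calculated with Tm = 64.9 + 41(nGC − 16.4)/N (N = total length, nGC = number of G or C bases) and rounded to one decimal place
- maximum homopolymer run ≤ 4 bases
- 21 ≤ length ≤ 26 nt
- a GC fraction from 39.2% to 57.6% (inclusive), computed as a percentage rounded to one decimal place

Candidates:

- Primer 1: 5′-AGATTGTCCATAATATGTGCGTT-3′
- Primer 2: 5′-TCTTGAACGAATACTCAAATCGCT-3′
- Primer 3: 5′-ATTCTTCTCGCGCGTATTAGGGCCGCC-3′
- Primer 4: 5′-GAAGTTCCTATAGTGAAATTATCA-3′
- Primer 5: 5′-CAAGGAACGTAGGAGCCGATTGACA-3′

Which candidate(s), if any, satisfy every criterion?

Primer 1 (23 nt, A=6 T=9 G=5 C=3): Tm = 64.9 + 41·(8 − 16.4)/23 = 49.9°C ✓; longest run = 2 ✓; length 23 ✓; GC 8/23 = 34.8%, outside 39.2–57.6% ✗ — fails.
Primer 2 (24 nt, A=8 T=7 G=3 C=6): Tm = 64.9 + 41·(9 − 16.4)/24 = 52.3°C ✓; longest run = 3 ✓; length 24 ✓; GC 9/24 = 37.5%, outside 39.2–57.6% ✗ — fails.
Primer 3 (27 nt, A=3 T=8 G=7 C=9): Tm = 64.9 + 41·(16 − 16.4)/27 = 64.3°C, outside 47.8–62.0°C ✗; longest run = 3 ✓; length 27, outside 21–26 ✗; GC 16/27 = 59.3%, outside 39.2–57.6% ✗ — fails.
Primer 4 (24 nt, A=9 T=8 G=4 C=3): Tm = 64.9 + 41·(7 − 16.4)/24 = 48.8°C ✓; longest run = 3 ✓; length 24 ✓; GC 7/24 = 29.2%, outside 39.2–57.6% ✗ — fails.
Primer 5 (25 nt, A=9 T=3 G=8 C=5): Tm = 64.9 + 41·(13 − 16.4)/25 = 59.3°C ✓; longest run = 2 ✓; length 25 ✓; GC 13/25 = 52.0% ✓ — passes.

Primer 5 only.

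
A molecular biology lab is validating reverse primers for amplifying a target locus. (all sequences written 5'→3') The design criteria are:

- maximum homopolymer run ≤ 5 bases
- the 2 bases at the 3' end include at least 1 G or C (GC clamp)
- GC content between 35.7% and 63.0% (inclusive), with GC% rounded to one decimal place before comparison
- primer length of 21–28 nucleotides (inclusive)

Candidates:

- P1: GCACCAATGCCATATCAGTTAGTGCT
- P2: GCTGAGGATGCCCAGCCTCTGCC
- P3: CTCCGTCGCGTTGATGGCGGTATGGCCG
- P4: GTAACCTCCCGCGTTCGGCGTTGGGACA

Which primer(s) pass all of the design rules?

P1 only.

P1 (26 nt, A=7 T=7 G=5 C=7): longest run = 2 ✓; 3' end CT has 1 G/C ✓; GC 12/26 = 46.2% ✓; length 26 ✓ — passes.
P2 (23 nt, A=3 T=4 G=7 C=9): longest run = 3 ✓; 3' end CC has 2 G/C ✓; GC 16/23 = 69.6%, outside 35.7–63.0% ✗; length 23 ✓ — fails.
P3 (28 nt, A=2 T=7 G=11 C=8): longest run = 2 ✓; 3' end CG has 2 G/C ✓; GC 19/28 = 67.9%, outside 35.7–63.0% ✗; length 28 ✓ — fails.
P4 (28 nt, A=4 T=6 G=9 C=9): longest run = 3 ✓; 3' end CA has 1 G/C ✓; GC 18/28 = 64.3%, outside 35.7–63.0% ✗; length 28 ✓ — fails.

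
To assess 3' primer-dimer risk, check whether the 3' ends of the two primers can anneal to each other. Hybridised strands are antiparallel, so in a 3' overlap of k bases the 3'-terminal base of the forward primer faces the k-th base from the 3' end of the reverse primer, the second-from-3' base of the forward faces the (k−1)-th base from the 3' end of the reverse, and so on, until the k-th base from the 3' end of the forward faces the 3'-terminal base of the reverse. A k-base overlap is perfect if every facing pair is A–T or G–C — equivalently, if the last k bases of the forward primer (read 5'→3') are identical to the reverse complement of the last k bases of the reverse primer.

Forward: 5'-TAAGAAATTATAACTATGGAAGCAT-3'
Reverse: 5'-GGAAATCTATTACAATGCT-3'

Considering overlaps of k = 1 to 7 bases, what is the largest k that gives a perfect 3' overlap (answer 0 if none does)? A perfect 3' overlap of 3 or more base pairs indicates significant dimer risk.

Last 7 bases (5'→3') — forward …GAAGCAT, reverse …CAATGCT.
Reverse complement of the reverse primer's last 7 bases: AGCATTG; its first k bases are the reverse complement of the reverse primer's last k bases, so a perfect k-base overlap needs the forward primer's last k bases to equal them.
Comparing (forward last k vs required): k=1: T vs A ✗; k=2: AT vs AG ✗; k=3: CAT vs AGC ✗; k=4: GCAT vs AGCA ✗; k=5: AGCAT vs AGCAT ✓; k=6: AAGCAT vs AGCATT ✗; k=7: GAAGCAT vs AGCATTG ✗.
Only k = 5 is perfect, so the longest perfect 3' overlap is 5.

Longest perfect overlap: 5 complementary base pairs; significant dimer risk (threshold 3).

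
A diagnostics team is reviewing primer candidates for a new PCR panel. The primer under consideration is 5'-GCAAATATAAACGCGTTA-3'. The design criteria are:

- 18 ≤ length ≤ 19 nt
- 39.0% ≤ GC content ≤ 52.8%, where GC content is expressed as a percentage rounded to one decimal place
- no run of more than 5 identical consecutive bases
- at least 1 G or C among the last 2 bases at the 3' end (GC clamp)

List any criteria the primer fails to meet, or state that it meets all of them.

Fails: GC content, GC clamp.

Base counts: A=8, T=4, G=3, C=3 (length 18).
length: length 18 ✓
GC content: GC 6/18 = 33.3%, outside 39.0–52.8% ✗
homopolymer run: longest run = 3 ✓
GC clamp: 3' end TA has 0 G/C, need ≥1 ✗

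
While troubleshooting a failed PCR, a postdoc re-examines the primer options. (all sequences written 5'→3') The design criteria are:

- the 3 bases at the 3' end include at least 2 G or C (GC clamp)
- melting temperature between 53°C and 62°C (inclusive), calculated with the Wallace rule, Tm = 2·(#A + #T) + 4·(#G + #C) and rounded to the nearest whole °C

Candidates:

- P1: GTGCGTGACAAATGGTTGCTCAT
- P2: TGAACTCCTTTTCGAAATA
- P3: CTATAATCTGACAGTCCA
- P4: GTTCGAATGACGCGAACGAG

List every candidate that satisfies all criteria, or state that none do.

P4 only.

P1 (23 nt, A=5 T=7 G=7 C=4): 3' end CAT has 1 G/C, need ≥2 ✗; Tm = 2·12 + 4·11 = 68°C, outside 53–62°C ✗ — fails.
P2 (19 nt, A=6 T=7 G=2 C=4): 3' end ATA has 0 G/C, need ≥2 ✗; Tm = 2·13 + 4·6 = 50°C, outside 53–62°C ✗ — fails.
P3 (18 nt, A=6 T=5 G=2 C=5): 3' end CCA has 2 G/C ✓; Tm = 2·11 + 4·7 = 50°C, outside 53–62°C ✗ — fails.
P4 (20 nt, A=6 T=3 G=7 C=4): 3' end GAG has 2 G/C ✓; Tm = 2·9 + 4·11 = 62°C ✓ — passes.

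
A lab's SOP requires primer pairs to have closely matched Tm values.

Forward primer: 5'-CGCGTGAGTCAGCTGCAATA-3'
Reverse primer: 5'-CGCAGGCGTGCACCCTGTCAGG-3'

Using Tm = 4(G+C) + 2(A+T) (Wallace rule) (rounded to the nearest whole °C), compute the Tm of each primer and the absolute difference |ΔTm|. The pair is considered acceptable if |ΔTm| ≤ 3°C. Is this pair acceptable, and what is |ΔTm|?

|ΔTm| = 14°C; the pair is not acceptable.

Forward: A=5 T=4 G=6 C=5 → Tm = 2·9 + 4·11 = 62°C.
Reverse: A=3 T=3 G=8 C=8 → Tm = 2·6 + 4·16 = 76°C.
|ΔTm| = |62 − 76| = 14°C, > 3°C.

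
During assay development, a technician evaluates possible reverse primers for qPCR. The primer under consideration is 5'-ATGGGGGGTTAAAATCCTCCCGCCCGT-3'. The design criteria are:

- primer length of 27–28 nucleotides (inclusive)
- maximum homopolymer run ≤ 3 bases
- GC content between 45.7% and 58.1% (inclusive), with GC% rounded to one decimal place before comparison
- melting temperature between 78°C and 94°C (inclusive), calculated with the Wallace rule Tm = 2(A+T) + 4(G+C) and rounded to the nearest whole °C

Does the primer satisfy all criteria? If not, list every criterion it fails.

Fails: homopolymer run, GC content.

Base counts: A=5, T=6, G=8, C=8 (length 27).
length: length 27 ✓
homopolymer run: longest run = 6, exceeds 3 ✗
GC content: GC 16/27 = 59.3%, outside 45.7–58.1% ✗
Tm: Tm = 2·11 + 4·16 = 86°C ✓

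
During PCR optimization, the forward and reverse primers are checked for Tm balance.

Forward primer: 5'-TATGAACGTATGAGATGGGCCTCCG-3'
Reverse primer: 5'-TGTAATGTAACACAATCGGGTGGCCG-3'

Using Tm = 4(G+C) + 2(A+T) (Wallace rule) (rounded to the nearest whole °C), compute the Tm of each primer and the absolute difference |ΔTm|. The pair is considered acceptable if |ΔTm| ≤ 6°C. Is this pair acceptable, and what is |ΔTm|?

Forward: A=6 T=6 G=8 C=5 → Tm = 2·12 + 4·13 = 76°C.
Reverse: A=7 T=6 G=8 C=5 → Tm = 2·13 + 4·13 = 78°C.
|ΔTm| = |76 − 78| = 2°C, ≤ 6°C.

|ΔTm| = 2°C; the pair is acceptable.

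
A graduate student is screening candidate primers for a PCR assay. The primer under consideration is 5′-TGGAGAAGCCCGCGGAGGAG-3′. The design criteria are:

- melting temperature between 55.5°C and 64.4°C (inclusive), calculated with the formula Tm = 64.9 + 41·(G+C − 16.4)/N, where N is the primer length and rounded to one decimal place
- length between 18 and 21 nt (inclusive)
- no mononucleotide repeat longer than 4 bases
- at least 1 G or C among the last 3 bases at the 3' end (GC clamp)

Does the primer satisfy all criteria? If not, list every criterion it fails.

Base counts: A=5, T=1, G=10, C=4 (length 20).
Tm: Tm = 64.9 + 41·(14 − 16.4)/20 = 60.0°C ✓
length: length 20 ✓
homopolymer run: longest run = 3 ✓
GC clamp: 3' end GAG has 2 G/C ✓

Meets all criteria.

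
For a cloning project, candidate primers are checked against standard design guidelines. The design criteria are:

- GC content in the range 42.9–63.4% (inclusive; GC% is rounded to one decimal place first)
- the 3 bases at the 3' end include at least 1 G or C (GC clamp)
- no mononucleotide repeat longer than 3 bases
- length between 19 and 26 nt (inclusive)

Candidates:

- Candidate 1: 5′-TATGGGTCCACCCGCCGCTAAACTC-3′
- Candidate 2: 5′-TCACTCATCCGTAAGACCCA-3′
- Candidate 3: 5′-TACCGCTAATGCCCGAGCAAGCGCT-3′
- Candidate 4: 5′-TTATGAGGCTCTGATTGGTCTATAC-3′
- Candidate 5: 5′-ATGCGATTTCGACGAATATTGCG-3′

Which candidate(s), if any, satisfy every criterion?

Candidate 1 (25 nt, A=5 T=5 G=5 C=10): GC 15/25 = 60.0% ✓; 3' end CTC has 2 G/C ✓; longest run = 3 ✓; length 25 ✓ — passes.
Candidate 2 (20 nt, A=6 T=4 G=2 C=8): GC 10/20 = 50.0% ✓; 3' end CCA has 2 G/C ✓; longest run = 3 ✓; length 20 ✓ — passes.
Candidate 3 (25 nt, A=6 T=4 G=6 C=9): GC 15/25 = 60.0% ✓; 3' end GCT has 2 G/C ✓; longest run = 3 ✓; length 25 ✓ — passes.
Candidate 4 (25 nt, A=5 T=10 G=6 C=4): GC 10/25 = 40.0%, outside 42.9–63.4% ✗; 3' end TAC has 1 G/C ✓; longest run = 2 ✓; length 25 ✓ — fails.
Candidate 5 (23 nt, A=6 T=7 G=6 C=4): GC 10/23 = 43.5% ✓; 3' end GCG has 3 G/C ✓; longest run = 3 ✓; length 23 ✓ — passes.

Candidate 1, Candidate 2, Candidate 3 and Candidate 5.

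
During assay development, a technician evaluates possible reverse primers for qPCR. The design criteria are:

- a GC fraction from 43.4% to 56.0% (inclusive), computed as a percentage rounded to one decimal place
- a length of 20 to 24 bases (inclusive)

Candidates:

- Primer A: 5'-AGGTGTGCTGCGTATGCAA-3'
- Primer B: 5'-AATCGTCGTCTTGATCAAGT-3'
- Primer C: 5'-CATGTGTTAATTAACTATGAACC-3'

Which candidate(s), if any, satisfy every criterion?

None of the candidates satisfy all criteria.

Primer A (19 nt, A=4 T=5 G=7 C=3): GC 10/19 = 52.6% ✓; length 19, outside 20–24 ✗ — fails.
Primer B (20 nt, A=5 T=7 G=4 C=4): GC 8/20 = 40.0%, outside 43.4–56.0% ✗; length 20 ✓ — fails.
Primer C (23 nt, A=8 T=8 G=3 C=4): GC 7/23 = 30.4%, outside 43.4–56.0% ✗; length 23 ✓ — fails.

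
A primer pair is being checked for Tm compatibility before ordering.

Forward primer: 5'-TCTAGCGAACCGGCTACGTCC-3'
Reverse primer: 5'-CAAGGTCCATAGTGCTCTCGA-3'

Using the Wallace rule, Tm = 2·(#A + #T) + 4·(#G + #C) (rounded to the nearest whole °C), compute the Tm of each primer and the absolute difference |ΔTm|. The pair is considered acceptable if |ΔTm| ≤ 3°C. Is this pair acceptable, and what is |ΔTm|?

Forward: A=4 T=4 G=5 C=8 → Tm = 2·8 + 4·13 = 68°C.
Reverse: A=5 T=5 G=5 C=6 → Tm = 2·10 + 4·11 = 64°C.
|ΔTm| = |68 − 64| = 4°C, > 3°C.

|ΔTm| = 4°C; the pair is not acceptable.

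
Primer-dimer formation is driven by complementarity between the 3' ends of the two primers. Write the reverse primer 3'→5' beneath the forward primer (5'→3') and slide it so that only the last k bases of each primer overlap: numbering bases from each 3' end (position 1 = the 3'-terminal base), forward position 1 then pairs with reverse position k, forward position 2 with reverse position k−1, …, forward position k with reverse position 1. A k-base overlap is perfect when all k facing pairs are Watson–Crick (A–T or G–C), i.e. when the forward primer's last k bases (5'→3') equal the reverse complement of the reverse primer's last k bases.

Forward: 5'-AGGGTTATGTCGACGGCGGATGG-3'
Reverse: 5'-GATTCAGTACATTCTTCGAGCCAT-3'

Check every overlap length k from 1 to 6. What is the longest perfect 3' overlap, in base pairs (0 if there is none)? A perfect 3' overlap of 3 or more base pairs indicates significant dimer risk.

Last 6 bases (5'→3') — forward …GGATGG, reverse …AGCCAT.
Reverse complement of the reverse primer's last 6 bases: ATGGCT; its first k bases are the reverse complement of the reverse primer's last k bases, so a perfect k-base overlap needs the forward primer's last k bases to equal them.
Comparing (forward last k vs required): k=1: G vs A ✗; k=2: GG vs AT ✗; k=3: TGG vs ATG ✗; k=4: ATGG vs ATGG ✓; k=5: GATGG vs ATGGC ✗; k=6: GGATGG vs ATGGCT ✗.
Only k = 4 is perfect, so the longest perfect 3' overlap is 4.

Longest perfect overlap: 4 complementary base pairs; significant dimer risk (threshold 3).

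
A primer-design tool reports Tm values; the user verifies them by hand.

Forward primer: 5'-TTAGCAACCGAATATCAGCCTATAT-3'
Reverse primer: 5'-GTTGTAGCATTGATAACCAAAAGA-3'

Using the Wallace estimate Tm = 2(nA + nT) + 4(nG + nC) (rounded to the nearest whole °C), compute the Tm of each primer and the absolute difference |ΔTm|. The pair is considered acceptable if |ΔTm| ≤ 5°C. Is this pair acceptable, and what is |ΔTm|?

|ΔTm| = 4°C; the pair is acceptable.

Forward: A=9 T=7 G=3 C=6 → Tm = 2·16 + 4·9 = 68°C.
Reverse: A=10 T=6 G=5 C=3 → Tm = 2·16 + 4·8 = 64°C.
|ΔTm| = |68 − 64| = 4°C, ≤ 5°C.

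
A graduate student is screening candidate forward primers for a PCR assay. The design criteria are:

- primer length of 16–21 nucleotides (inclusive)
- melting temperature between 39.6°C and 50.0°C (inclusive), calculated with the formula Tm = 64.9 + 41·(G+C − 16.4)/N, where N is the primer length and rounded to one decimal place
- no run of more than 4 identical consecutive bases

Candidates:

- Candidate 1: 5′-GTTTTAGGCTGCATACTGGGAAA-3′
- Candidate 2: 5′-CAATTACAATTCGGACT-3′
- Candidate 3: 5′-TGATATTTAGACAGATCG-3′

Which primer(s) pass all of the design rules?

Candidate 1 (23 nt, A=6 T=7 G=7 C=3): length 23, outside 16–21 ✗; Tm = 64.9 + 41·(10 − 16.4)/23 = 53.5°C, outside 39.6–50.0°C ✗; longest run = 4 ✓ — fails.
Candidate 2 (17 nt, A=6 T=5 G=2 C=4): length 17 ✓; Tm = 64.9 + 41·(6 − 16.4)/17 = 39.8°C ✓; longest run = 2 ✓ — passes.
Candidate 3 (18 nt, A=6 T=6 G=4 C=2): length 18 ✓; Tm = 64.9 + 41·(6 − 16.4)/18 = 41.2°C ✓; longest run = 3 ✓ — passes.

Candidate 2 and Candidate 3.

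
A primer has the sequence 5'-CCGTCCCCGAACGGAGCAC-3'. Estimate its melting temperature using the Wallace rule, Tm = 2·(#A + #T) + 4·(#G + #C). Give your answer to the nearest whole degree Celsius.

66°C

Base counts: A=4, T=1, G=5, C=9 (length 19).
Tm = 2·(4+1) + 4·(5+9) = 2·5 + 4·14 = 10 + 56 = 66°C.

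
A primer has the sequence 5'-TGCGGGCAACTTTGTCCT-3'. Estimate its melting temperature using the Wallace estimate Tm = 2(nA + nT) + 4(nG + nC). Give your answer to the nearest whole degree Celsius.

Base counts: A=2, T=6, G=5, C=5 (length 18).
Tm = 2·(2+6) + 4·(5+5) = 2·8 + 4·10 = 16 + 40 = 56°C.

56°C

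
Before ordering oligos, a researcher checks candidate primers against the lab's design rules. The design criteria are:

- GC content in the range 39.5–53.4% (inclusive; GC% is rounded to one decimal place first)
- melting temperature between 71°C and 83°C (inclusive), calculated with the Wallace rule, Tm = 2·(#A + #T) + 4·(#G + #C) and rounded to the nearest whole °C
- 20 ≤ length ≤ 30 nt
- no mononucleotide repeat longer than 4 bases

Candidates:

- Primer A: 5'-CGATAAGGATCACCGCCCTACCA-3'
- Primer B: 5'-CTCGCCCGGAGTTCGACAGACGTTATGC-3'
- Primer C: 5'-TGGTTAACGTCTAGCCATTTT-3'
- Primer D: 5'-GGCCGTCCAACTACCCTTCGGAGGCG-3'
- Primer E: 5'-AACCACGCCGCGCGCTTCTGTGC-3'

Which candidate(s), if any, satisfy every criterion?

None of the candidates satisfy all criteria.

Primer A (23 nt, A=7 T=3 G=4 C=9): GC 13/23 = 56.5%, outside 39.5–53.4% ✗; Tm = 2·10 + 4·13 = 72°C ✓; length 23 ✓; longest run = 3 ✓ — fails.
Primer B (28 nt, A=5 T=6 G=8 C=9): GC 17/28 = 60.7%, outside 39.5–53.4% ✗; Tm = 2·11 + 4·17 = 90°C, outside 71–83°C ✗; length 28 ✓; longest run = 3 ✓ — fails.
Primer C (21 nt, A=4 T=9 G=4 C=4): GC 8/21 = 38.1%, outside 39.5–53.4% ✗; Tm = 2·13 + 4·8 = 58°C, outside 71–83°C ✗; length 21 ✓; longest run = 4 ✓ — fails.
Primer D (26 nt, A=4 T=4 G=8 C=10): GC 18/26 = 69.2%, outside 39.5–53.4% ✗; Tm = 2·8 + 4·18 = 88°C, outside 71–83°C ✗; length 26 ✓; longest run = 3 ✓ — fails.
Primer E (23 nt, A=3 T=4 G=6 C=10): GC 16/23 = 69.6%, outside 39.5–53.4% ✗; Tm = 2·7 + 4·16 = 78°C ✓; length 23 ✓; longest run = 2 ✓ — fails.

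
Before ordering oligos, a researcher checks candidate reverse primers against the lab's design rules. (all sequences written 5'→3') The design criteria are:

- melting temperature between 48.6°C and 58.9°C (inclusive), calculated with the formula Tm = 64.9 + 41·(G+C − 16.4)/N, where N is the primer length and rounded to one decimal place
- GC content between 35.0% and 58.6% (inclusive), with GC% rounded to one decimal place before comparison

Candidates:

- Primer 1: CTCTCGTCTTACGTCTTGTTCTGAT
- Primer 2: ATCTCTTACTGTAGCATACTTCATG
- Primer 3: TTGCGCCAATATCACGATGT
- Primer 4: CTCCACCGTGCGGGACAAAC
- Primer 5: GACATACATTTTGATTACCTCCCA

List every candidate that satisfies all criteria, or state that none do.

Primer 1 (25 nt, A=2 T=12 G=4 C=7): Tm = 64.9 + 41·(11 − 16.4)/25 = 56.0°C ✓; GC 11/25 = 44.0% ✓ — passes.
Primer 2 (25 nt, A=6 T=10 G=3 C=6): Tm = 64.9 + 41·(9 − 16.4)/25 = 52.8°C ✓; GC 9/25 = 36.0% ✓ — passes.
Primer 3 (20 nt, A=5 T=6 G=4 C=5): Tm = 64.9 + 41·(9 − 16.4)/20 = 49.7°C ✓; GC 9/20 = 45.0% ✓ — passes.
Primer 4 (20 nt, A=5 T=2 G=5 C=8): Tm = 64.9 + 41·(13 − 16.4)/20 = 57.9°C ✓; GC 13/20 = 65.0%, outside 35.0–58.6% ✗ — fails.
Primer 5 (24 nt, A=7 T=8 G=2 C=7): Tm = 64.9 + 41·(9 − 16.4)/24 = 52.3°C ✓; GC 9/24 = 37.5% ✓ — passes.

Primer 1, Primer 2, Primer 3 and Primer 5.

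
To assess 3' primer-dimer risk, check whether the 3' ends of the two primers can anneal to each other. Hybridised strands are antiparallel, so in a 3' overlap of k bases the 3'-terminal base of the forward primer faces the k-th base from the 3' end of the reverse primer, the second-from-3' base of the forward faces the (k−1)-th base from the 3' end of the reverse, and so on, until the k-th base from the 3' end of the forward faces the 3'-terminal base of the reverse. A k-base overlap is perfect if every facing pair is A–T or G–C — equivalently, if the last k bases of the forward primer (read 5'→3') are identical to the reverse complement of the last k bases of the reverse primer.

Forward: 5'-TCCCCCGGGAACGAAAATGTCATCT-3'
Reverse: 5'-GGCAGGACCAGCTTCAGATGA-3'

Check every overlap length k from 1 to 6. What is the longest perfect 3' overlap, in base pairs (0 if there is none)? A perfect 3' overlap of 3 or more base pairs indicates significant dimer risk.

Longest perfect overlap: 6 complementary base pairs; significant dimer risk (threshold 3).

Last 6 bases (5'→3') — forward …TCATCT, reverse …AGATGA.
Reverse complement of the reverse primer's last 6 bases: TCATCT; its first k bases are the reverse complement of the reverse primer's last k bases, so a perfect k-base overlap needs the forward primer's last k bases to equal them.
Comparing (forward last k vs required): k=1: T vs T ✓; k=2: CT vs TC ✗; k=3: TCT vs TCA ✗; k=4: ATCT vs TCAT ✗; k=5: CATCT vs TCATC ✗; k=6: TCATCT vs TCATCT ✓.
Perfect overlaps at k = 1, 6; the largest is 6.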